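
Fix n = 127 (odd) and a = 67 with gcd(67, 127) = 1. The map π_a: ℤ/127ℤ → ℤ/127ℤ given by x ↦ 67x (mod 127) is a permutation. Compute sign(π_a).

-1

Start at x=83: 83 → 100 → 96 → 82 → 33 → 52 → 55 → … (one orbit).
The orbit structure of x ↦ 67x mod 127: 2 orbits of sizes [126, 1].
With 2 cycles on 127 points, sign = (−1)^{127−2} = -1.
(67|127)_J = -1 (Zolotarev's lemma cross-check).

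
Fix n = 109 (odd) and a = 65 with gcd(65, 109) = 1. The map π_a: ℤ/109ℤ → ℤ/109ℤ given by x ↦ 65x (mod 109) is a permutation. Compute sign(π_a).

-1

Trace 82: π^k(82) = [82, 98, 48, 68, 60, 85, 75] for k=0..6.
Cycle type of π: 108 + 1; total 2 cycles.
Σ(ℓ_i−1) = 109−2 = 107; sign = (−1)^107 = -1.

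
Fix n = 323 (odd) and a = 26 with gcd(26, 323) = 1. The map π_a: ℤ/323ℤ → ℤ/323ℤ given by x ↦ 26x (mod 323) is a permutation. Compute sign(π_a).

Trace 87: π^k(87) = [87, 1, 26, 30, 134, 254, 144] for k=0..6.
The orbit structure of x ↦ 26x mod 323: 21 orbits of sizes [24, 24, 24, 24, 24, 24, 24, 24, 24, 24, 24, 24, 8, 8, 3, 3, 3, 3, 3, 3, 1].
sign(π) = (−1)^{n − #cycles} = (−1)^{323−21} = (−1)^302 = +1.
The Jacobi symbol (26|323) = +1 (Zolotarev) agrees.

+1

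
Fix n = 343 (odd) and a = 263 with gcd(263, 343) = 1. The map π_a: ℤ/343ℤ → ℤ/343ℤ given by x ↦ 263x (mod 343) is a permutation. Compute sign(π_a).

Start at x=128: 128 → 50 → 116 → 324 → 148 → 165 → 177 → … (one orbit).
π_263 has 31 disjoint cycles with lengths [21, 21, 21, 21, 21, 21, 21, 21, 21, 21, 21, 21, 21, 21, 3, 3, 3, 3, 3, 3, 3, 3, 3, 3, 3, 3, 3, 3, 3, 3, 1] on {0,…,342}.
Σ(ℓ_i−1) = 343−31 = 312; sign = (−1)^312 = +1.

+1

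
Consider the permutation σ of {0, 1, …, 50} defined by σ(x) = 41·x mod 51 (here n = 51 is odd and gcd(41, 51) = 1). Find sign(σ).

Orbit of 23 under x↦41x: [23, 25, 5, 1, 41, 49, 20]… (length divides ord_51(41)).
Cycle type of π: 16×3 + 2 + 1; total 5 cycles.
51 − 5 = 46 transpositions; sign(π) = (−1)^46 = +1.

+1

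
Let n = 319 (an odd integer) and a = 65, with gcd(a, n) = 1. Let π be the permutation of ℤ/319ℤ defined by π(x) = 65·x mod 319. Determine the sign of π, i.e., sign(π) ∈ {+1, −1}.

Trace 54: π^k(54) = [54, 1, 65, 78, 285, 23, 219] for k=0..6.
Decompose π into cycles: lengths [14, 14, 14, 14, 14, 14, 14, 14, 14, 14, 14, 14, 14, 14, 14, 14, 14, 14, 14, 14, 7, 7, 7, 7, 2, 2, 2, 2, 2, 1] (30 cycles, including the fixed point 0).
30 cycles on 319: each ℓ→(−1)^(ℓ−1), product (−1)^289 = -1.

-1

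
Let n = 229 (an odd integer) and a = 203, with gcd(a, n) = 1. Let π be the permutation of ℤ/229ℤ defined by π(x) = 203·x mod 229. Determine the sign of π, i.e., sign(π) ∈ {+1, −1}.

+1

Orbit of 61 under x↦203x: [61, 17, 16, 42, 53, 225, 104]… (length divides ord_229(203)).
13 cycles of lengths [19, 19, 19, 19, 19, 19, 19, 19, 19, 19, 19, 19, 1].
13 cycles on 229: each ℓ→(−1)^(ℓ−1), product (−1)^216 = +1.
Check: (203/229) = +1 by Zolotarev.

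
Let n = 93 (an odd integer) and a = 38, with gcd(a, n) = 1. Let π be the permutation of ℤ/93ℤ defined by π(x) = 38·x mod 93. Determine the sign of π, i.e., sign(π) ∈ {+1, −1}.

Trace 38: π^k(38) = [38, 49, 2, 76, 5, 4, 59] for k=0..6.
6 cycles of lengths [30, 30, 15, 15, 2, 1].
Σ(ℓ_i−1) = 93−6 = 87; sign = (−1)^87 = -1.
Check: (38/93) = -1 by Zolotarev.

-1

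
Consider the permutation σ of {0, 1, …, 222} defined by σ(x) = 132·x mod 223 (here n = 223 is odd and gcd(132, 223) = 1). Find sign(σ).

Orbit of 8 under x↦132x: [8, 164, 17, 14, 64, 197, 136]… (length divides ord_223(132)).
The orbit structure of x ↦ 132x mod 223: 7 orbits of sizes [37, 37, 37, 37, 37, 37, 1].
sign(π) = (−1)^{n − #cycles} = (−1)^{223−7} = (−1)^216 = +1.
(132|223)_J = +1 (Zolotarev's lemma cross-check).

+1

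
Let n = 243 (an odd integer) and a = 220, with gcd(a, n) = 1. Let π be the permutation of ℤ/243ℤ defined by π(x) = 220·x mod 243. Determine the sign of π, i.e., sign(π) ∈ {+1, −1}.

+1

Orbit of 163 under x↦220x: [163, 139, 205, 145, 67, 160, 208]… (length divides ord_243(220)).
π_220 has 11 disjoint cycles with lengths [81, 81, 27, 27, 9, 9, 3, 3, 1, 1, 1] on {0,…,242}.
With 11 cycles on 243 points, sign = (−1)^{243−11} = +1.
Via Zolotarev, sign(π_{220}) = (220|243) = +1.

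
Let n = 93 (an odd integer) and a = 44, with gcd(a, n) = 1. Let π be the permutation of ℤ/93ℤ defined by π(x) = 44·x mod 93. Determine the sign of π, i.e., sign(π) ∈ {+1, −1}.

Trace 89: π^k(89) = [89, 10, 68, 16, 53, 7, 29] for k=0..6.
5 cycles of lengths [30, 30, 30, 2, 1].
With 5 cycles on 93 points, sign = (−1)^{93−5} = +1.

+1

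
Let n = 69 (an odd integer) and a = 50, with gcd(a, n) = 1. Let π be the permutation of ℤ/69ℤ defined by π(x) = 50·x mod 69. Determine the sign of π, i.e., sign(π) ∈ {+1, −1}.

Orbit of 13 under x↦50x: [13, 29, 1, 50, 16, 41, 49]… (length divides ord_69(50)).
6 cycles of lengths [22, 22, 11, 11, 2, 1].
n − c = 69 − 6 = 63; sign = (−1)^63 = -1.

-1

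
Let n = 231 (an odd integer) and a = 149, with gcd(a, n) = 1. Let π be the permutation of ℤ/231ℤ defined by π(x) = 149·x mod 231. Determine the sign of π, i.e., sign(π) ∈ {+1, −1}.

+1

Orbit of 64 under x↦149x: [64, 65, 214, 8, 37, 200, 1]… (length divides ord_231(149)).
Decompose π into cycles: lengths [30, 30, 30, 30, 30, 30, 10, 10, 10, 6, 6, 3, 3, 2, 1] (15 cycles, including the fixed point 0).
n − c = 231 − 15 = 216; sign = (−1)^216 = +1.
Via Zolotarev, sign(π_{149}) = (149|231) = +1.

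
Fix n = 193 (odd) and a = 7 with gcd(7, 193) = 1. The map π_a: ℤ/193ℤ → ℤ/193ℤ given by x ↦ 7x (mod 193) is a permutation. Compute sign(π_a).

Orbit of 63 under x↦7x: [63, 55, 192, 186, 144, 43, 108]… (length divides ord_193(7)).
The orbit structure of x ↦ 7x mod 193: 9 orbits of sizes [24, 24, 24, 24, 24, 24, 24, 24, 1].
n − c = 193 − 9 = 184; sign = (−1)^184 = +1.
Check: (7/193) = +1 by Zolotarev.

+1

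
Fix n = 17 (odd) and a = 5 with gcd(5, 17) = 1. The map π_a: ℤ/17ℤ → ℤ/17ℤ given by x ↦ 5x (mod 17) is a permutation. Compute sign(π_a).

-1

Start at x=11: 11 → 4 → 3 → 15 → 7 → 1 → 5 → … (one orbit).
Decompose π into cycles: lengths [16, 1] (2 cycles, including the fixed point 0).
sign(π) = (−1)^{n − #cycles} = (−1)^{17−2} = (−1)^15 = -1.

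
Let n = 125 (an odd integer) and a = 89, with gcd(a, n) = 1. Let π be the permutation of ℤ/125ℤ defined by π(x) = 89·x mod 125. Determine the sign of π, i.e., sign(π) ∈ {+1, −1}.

Trace 24: π^k(24) = [24, 11, 104, 6, 34, 26, 64] for k=0..6.
Cycle type of π: 50×2 + 10×2 + 2×2 + 1; total 7 cycles.
With 7 cycles on 125 points, sign = (−1)^{125−7} = +1.
Check: (89/125) = +1 by Zolotarev.

+1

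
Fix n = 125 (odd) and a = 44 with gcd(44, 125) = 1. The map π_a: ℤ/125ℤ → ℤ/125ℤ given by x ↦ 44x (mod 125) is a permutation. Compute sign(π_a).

Orbit of 19 under x↦44x: [19, 86, 34, 121, 74, 6, 14]… (length divides ord_125(44)).
π_44 has 7 disjoint cycles with lengths [50, 50, 10, 10, 2, 2, 1] on {0,…,124}.
sign(π) = (−1)^{n − #cycles} = (−1)^{125−7} = (−1)^118 = +1.

+1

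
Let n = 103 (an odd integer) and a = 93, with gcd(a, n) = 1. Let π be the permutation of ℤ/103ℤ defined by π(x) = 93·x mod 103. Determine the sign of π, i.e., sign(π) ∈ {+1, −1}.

+1

Orbit of 79 under x↦93x: [79, 34, 72, 1, 93, 100, 30]… (length divides ord_103(93)).
π_93 has 7 disjoint cycles with lengths [17, 17, 17, 17, 17, 17, 1] on {0,…,102}.
Σ(ℓ_i−1) = 103−7 = 96; sign = (−1)^96 = +1.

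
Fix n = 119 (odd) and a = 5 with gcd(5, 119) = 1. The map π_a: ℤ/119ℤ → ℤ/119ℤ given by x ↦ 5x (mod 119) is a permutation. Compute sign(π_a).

+1

Orbit of 16 under x↦5x: [16, 80, 43, 96, 4, 20, 100]… (length divides ord_119(5)).
π_5 has 5 disjoint cycles with lengths [48, 48, 16, 6, 1] on {0,…,118}.
Σ(ℓ_i−1) = 119−5 = 114; sign = (−1)^114 = +1.
Check: (5/119) = +1 by Zolotarev.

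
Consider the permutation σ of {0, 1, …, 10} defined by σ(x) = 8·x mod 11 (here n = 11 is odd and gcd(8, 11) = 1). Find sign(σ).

Start at x=8: 8 → 9 → 6 → 4 → 10 → 3 → 2 → … (one orbit).
2 cycles of lengths [10, 1].
With 2 cycles on 11 points, sign = (−1)^{11−2} = -1.
(8|11)_J = -1 (Zolotarev's lemma cross-check).

-1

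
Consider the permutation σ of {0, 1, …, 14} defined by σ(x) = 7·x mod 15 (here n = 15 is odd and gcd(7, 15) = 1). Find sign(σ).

Start at x=1: 1 → 7 → 4 → 13 → 1 (one orbit).
Cycle type of π: 4×3 + 1×3; total 6 cycles.
n − c = 15 − 6 = 9; sign = (−1)^9 = -1.
Zolotarev: (7|15) = -1, matching the cycle-count sign.

-1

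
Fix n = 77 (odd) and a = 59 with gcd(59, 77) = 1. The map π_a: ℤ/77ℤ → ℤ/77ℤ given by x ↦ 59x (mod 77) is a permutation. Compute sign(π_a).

Trace 23: π^k(23) = [23, 48, 60, 75, 36, 45, 37] for k=0..6.
Cycle lengths of π_59 on ℤ/77ℤ: [30, 30, 6, 5, 5, 1]; 6 cycles in total.
With 6 cycles on 77 points, sign = (−1)^{77−6} = -1.

-1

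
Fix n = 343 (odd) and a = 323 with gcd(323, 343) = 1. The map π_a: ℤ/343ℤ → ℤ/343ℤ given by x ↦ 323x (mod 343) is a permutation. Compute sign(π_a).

+1

Trace 169: π^k(169) = [169, 50, 29, 106, 281, 211, 239] for k=0..6.
Decompose π into cycles: lengths [49, 49, 49, 49, 49, 49, 7, 7, 7, 7, 7, 7, 1, 1, 1, 1, 1, 1, 1] (19 cycles, including the fixed point 0).
n − c = 343 − 19 = 324; sign = (−1)^324 = +1.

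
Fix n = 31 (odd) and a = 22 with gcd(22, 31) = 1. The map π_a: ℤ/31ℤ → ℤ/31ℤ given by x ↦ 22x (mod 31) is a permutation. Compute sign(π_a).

Orbit of 3 under x↦22x: [3, 4, 26, 14, 29, 18, 24]… (length divides ord_31(22)).
π_22 has 2 disjoint cycles with lengths [30, 1] on {0,…,30}.
n − c = 31 − 2 = 29; sign = (−1)^29 = -1.
Via Zolotarev, sign(π_{22}) = (22|31) = -1.

-1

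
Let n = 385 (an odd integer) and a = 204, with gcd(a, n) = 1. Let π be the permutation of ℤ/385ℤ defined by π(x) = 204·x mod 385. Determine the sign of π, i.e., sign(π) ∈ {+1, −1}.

-1

Trace 36: π^k(36) = [36, 29, 141, 274, 71, 239, 246] for k=0..6.
Cycle type of π: 10×35 + 2×14 + 1×7; total 56 cycles.
385 − 56 = 329 transpositions; sign(π) = (−1)^329 = -1.
(204|385)_J = -1 (Zolotarev's lemma cross-check).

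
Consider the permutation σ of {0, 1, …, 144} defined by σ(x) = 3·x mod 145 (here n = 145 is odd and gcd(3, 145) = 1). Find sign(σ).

+1

Orbit of 108 under x↦3x: [108, 34, 102, 16, 48, 144, 142]… (length divides ord_145(3)).
Decompose π into cycles: lengths [28, 28, 28, 28, 28, 4, 1] (7 cycles, including the fixed point 0).
sign(π) = (−1)^{n − #cycles} = (−1)^{145−7} = (−1)^138 = +1.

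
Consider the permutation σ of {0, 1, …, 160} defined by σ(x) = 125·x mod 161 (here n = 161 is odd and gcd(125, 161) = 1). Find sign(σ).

Start at x=20: 20 → 85 → 160 → 36 → 153 → 127 → 97 → … (one orbit).
Decompose π into cycles: lengths [22, 22, 22, 22, 22, 22, 22, 2, 2, 2, 1] (11 cycles, including the fixed point 0).
n − c = 161 − 11 = 150; sign = (−1)^150 = +1.

+1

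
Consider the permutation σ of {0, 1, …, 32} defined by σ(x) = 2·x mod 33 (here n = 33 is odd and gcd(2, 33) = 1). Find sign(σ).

+1

Start at x=31: 31 → 29 → 25 → 17 → 1 → 2 → 4 → … (one orbit).
Cycle lengths of π_2 on ℤ/33ℤ: [10, 10, 10, 2, 1]; 5 cycles in total.
With 5 cycles on 33 points, sign = (−1)^{33−5} = +1.
Zolotarev: (2|33) = +1, matching the cycle-count sign.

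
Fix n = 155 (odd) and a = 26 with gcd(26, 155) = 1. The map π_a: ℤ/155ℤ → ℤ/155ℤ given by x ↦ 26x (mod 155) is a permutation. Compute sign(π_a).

-1

Trace 36: π^k(36) = [36, 6, 1, 26, 56, 61] for k=0..5.
π_26 has 30 disjoint cycles with lengths [6, 6, 6, 6, 6, 6, 6, 6, 6, 6, 6, 6, 6, 6, 6, 6, 6, 6, 6, 6, 6, 6, 6, 6, 6, 1, 1, 1, 1, 1] on {0,…,154}.
30 cycles on 155: each ℓ→(−1)^(ℓ−1), product (−1)^125 = -1.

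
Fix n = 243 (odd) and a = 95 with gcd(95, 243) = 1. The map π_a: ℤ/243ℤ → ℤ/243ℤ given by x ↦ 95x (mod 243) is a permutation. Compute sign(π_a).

Orbit of 19 under x↦95x: [19, 104, 160, 134, 94, 182, 37]… (length divides ord_243(95)).
Decompose π into cycles: lengths [162, 54, 18, 6, 2, 1] (6 cycles, including the fixed point 0).
With 6 cycles on 243 points, sign = (−1)^{243−6} = -1.
Zolotarev: (95|243) = -1, matching the cycle-count sign.

-1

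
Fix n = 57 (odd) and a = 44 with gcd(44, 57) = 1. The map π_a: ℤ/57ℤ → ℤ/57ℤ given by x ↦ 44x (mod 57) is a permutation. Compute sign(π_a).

Orbit of 35 under x↦44x: [35, 1, 44, 55, 26, 4, 5]… (length divides ord_57(44)).
The orbit structure of x ↦ 44x mod 57: 6 orbits of sizes [18, 18, 9, 9, 2, 1].
6 cycles on 57: each ℓ→(−1)^(ℓ−1), product (−1)^51 = -1.

-1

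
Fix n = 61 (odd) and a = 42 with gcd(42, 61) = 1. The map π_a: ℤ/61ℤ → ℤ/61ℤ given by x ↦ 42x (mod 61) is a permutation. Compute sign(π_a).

Start at x=42: 42 → 56 → 34 → 25 → 13 → 58 → 57 → … (one orbit).
Cycle type of π: 15×4 + 1; total 5 cycles.
n − c = 61 − 5 = 56; sign = (−1)^56 = +1.

+1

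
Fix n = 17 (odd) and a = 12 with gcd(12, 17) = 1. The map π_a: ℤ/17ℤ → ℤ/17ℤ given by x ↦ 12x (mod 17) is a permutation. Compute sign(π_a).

Orbit of 9 under x↦12x: [9, 6, 4, 14, 15, 10, 1]… (length divides ord_17(12)).
The orbit structure of x ↦ 12x mod 17: 2 orbits of sizes [16, 1].
With 2 cycles on 17 points, sign = (−1)^{17−2} = -1.
The Jacobi symbol (12|17) = -1 (Zolotarev) agrees.

-1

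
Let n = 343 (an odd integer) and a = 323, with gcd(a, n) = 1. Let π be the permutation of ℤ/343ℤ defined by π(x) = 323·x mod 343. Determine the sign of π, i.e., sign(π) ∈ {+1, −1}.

+1

Start at x=323: 323 → 57 → 232 → 162 → 190 → 316 → 197 → … (one orbit).
Cycle type of π: 49×6 + 7×6 + 1×7; total 19 cycles.
With 19 cycles on 343 points, sign = (−1)^{343−19} = +1.
The Jacobi symbol (323|343) = +1 (Zolotarev) agrees.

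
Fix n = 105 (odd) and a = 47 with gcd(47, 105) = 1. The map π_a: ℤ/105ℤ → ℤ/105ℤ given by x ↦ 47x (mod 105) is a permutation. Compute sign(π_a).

Orbit of 47 under x↦47x: [47, 4, 83, 16, 17, 64, 68]… (length divides ord_105(47)).
Decompose π into cycles: lengths [12, 12, 12, 12, 12, 12, 6, 6, 6, 4, 4, 4, 2, 1] (14 cycles, including the fixed point 0).
With 14 cycles on 105 points, sign = (−1)^{105−14} = -1.

-1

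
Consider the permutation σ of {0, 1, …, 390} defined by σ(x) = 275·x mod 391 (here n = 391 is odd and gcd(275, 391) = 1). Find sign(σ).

Trace 47: π^k(47) = [47, 22, 185, 45, 254, 252, 93] for k=0..6.
The orbit structure of x ↦ 275x mod 391: 35 orbits of sizes [16, 16, 16, 16, 16, 16, 16, 16, 16, 16, 16, 16, 16, 16, 16, 16, 16, 16, 16, 16, 16, 16, 16, 2, 2, 2, 2, 2, 2, 2, 2, 2, 2, 2, 1].
With 35 cycles on 391 points, sign = (−1)^{391−35} = +1.
The Jacobi symbol (275|391) = +1 (Zolotarev) agrees.

+1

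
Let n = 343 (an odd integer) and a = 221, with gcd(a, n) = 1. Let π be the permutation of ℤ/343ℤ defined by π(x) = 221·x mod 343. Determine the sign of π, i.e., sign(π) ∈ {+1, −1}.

+1

Orbit of 333 under x↦221x: [333, 191, 22, 60, 226, 211, 326]… (length divides ord_343(221)).
π_221 has 7 disjoint cycles with lengths [147, 147, 21, 21, 3, 3, 1] on {0,…,342}.
Σ(ℓ_i−1) = 343−7 = 336; sign = (−1)^336 = +1.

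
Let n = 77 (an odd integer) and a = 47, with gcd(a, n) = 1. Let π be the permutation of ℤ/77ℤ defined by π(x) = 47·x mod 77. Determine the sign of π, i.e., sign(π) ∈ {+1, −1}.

Start at x=37: 37 → 45 → 36 → 75 → 60 → 48 → 23 → … (one orbit).
π_47 has 6 disjoint cycles with lengths [30, 30, 6, 5, 5, 1] on {0,…,76}.
With 6 cycles on 77 points, sign = (−1)^{77−6} = -1.
Zolotarev: (47|77) = -1, matching the cycle-count sign.

-1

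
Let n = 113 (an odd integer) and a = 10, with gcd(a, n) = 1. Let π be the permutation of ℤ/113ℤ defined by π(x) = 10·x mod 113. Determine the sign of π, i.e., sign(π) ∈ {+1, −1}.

Orbit of 63 under x↦10x: [63, 65, 85, 59, 25, 24, 14]… (length divides ord_113(10)).
2 cycles of lengths [112, 1].
With 2 cycles on 113 points, sign = (−1)^{113−2} = -1.
The Jacobi symbol (10|113) = -1 (Zolotarev) agrees.

-1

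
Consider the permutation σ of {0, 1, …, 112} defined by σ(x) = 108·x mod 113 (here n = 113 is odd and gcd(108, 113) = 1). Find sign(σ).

Start at x=81: 81 → 47 → 104 → 45 → 1 → 108 → 25 → … (one orbit).
2 cycles of lengths [112, 1].
Σ(ℓ_i−1) = 113−2 = 111; sign = (−1)^111 = -1.
Check: (108/113) = -1 by Zolotarev.

-1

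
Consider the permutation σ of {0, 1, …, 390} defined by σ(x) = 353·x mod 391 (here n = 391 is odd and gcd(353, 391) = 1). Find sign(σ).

Trace 98: π^k(98) = [98, 186, 361, 358, 81, 50, 55] for k=0..6.
15 cycles of lengths [44, 44, 44, 44, 44, 44, 44, 44, 11, 11, 4, 4, 4, 4, 1].
With 15 cycles on 391 points, sign = (−1)^{391−15} = +1.

+1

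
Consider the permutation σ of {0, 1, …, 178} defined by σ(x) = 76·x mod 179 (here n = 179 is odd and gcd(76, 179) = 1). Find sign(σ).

Orbit of 144 under x↦76x: [144, 25, 110, 126, 89, 141, 155]… (length divides ord_179(76)).
Cycle type of π: 89×2 + 1; total 3 cycles.
n − c = 179 − 3 = 176; sign = (−1)^176 = +1.
Zolotarev: (76|179) = +1, matching the cycle-count sign.

+1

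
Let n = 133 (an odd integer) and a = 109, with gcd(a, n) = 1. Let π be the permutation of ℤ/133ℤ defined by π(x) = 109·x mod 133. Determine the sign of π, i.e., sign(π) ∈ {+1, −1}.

-1

Trace 64: π^k(64) = [64, 60, 23, 113, 81, 51, 106] for k=0..6.
π_109 has 10 disjoint cycles with lengths [18, 18, 18, 18, 18, 18, 18, 3, 3, 1] on {0,…,132}.
133 − 10 = 123 transpositions; sign(π) = (−1)^123 = -1.
(109|133)_J = -1 (Zolotarev's lemma cross-check).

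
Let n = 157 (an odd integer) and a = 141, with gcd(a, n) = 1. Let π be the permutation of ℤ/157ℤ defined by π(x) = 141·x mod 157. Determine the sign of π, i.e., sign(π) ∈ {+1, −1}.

Orbit of 108 under x↦141x: [108, 156, 16, 58, 14, 90, 130]… (length divides ord_157(141)).
7 cycles of lengths [26, 26, 26, 26, 26, 26, 1].
Σ(ℓ_i−1) = 157−7 = 150; sign = (−1)^150 = +1.
Zolotarev: (141|157) = +1, matching the cycle-count sign.

+1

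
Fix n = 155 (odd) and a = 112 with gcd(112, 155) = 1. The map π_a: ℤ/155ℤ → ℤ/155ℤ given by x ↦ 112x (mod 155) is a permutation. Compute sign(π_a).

Orbit of 7 under x↦112x: [7, 9, 78, 56, 72, 4, 138]… (length divides ord_155(112)).
Decompose π into cycles: lengths [60, 60, 15, 15, 4, 1] (6 cycles, including the fixed point 0).
sign(π) = (−1)^{n − #cycles} = (−1)^{155−6} = (−1)^149 = -1.
Via Zolotarev, sign(π_{112}) = (112|155) = -1.

-1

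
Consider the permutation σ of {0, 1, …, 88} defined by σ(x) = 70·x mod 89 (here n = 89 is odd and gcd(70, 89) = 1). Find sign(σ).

-1

Orbit of 3 under x↦70x: [3, 32, 15, 71, 75, 88, 19]… (length divides ord_89(70)).
Cycle lengths of π_70 on ℤ/89ℤ: [88, 1]; 2 cycles in total.
2 cycles on 89: each ℓ→(−1)^(ℓ−1), product (−1)^87 = -1.
Via Zolotarev, sign(π_{70}) = (70|89) = -1.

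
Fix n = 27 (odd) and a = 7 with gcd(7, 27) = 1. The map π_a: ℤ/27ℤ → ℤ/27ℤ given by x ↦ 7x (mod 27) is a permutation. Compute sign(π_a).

+1

Trace 19: π^k(19) = [19, 25, 13, 10, 16, 4, 1] for k=0..6.
Cycle lengths of π_7 on ℤ/27ℤ: [9, 9, 3, 3, 1, 1, 1]; 7 cycles in total.
n − c = 27 − 7 = 20; sign = (−1)^20 = +1.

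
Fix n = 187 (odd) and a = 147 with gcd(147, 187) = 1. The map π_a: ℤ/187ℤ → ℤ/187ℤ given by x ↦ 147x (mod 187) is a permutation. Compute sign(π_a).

Start at x=3: 3 → 67 → 125 → 49 → 97 → 47 → 177 → … (one orbit).
The orbit structure of x ↦ 147x mod 187: 6 orbits of sizes [80, 80, 16, 5, 5, 1].
n − c = 187 − 6 = 181; sign = (−1)^181 = -1.
The Jacobi symbol (147|187) = -1 (Zolotarev) agrees.

-1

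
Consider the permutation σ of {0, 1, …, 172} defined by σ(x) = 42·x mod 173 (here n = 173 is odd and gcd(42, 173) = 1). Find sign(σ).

-1

Orbit of 13 under x↦42x: [13, 27, 96, 53, 150, 72, 83]… (length divides ord_173(42)).
Cycle lengths of π_42 on ℤ/173ℤ: [172, 1]; 2 cycles in total.
173 − 2 = 171 transpositions; sign(π) = (−1)^171 = -1.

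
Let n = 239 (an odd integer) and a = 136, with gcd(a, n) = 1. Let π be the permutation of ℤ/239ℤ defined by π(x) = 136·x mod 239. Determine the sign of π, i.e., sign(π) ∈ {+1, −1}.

+1

Trace 162: π^k(162) = [162, 44, 9, 29, 120, 68, 166] for k=0..6.
π_136 has 3 disjoint cycles with lengths [119, 119, 1] on {0,…,238}.
3 cycles on 239: each ℓ→(−1)^(ℓ−1), product (−1)^236 = +1.
Zolotarev: (136|239) = +1, matching the cycle-count sign.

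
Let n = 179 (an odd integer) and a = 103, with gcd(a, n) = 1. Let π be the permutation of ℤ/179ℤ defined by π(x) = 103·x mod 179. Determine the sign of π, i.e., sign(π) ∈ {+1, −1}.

Trace 115: π^k(115) = [115, 31, 150, 56, 40, 3, 130] for k=0..6.
The orbit structure of x ↦ 103x mod 179: 2 orbits of sizes [178, 1].
2 cycles on 179: each ℓ→(−1)^(ℓ−1), product (−1)^177 = -1.
Via Zolotarev, sign(π_{103}) = (103|179) = -1.

-1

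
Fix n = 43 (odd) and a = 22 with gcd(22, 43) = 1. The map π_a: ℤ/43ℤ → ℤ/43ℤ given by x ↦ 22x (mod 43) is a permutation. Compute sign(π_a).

-1

Start at x=27: 27 → 35 → 39 → 41 → 42 → 21 → 32 → … (one orbit).
4 cycles of lengths [14, 14, 14, 1].
43 − 4 = 39 transpositions; sign(π) = (−1)^39 = -1.
Zolotarev: (22|43) = -1, matching the cycle-count sign.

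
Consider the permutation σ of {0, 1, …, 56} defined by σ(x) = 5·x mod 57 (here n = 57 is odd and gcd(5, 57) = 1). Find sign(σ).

-1

Trace 16: π^k(16) = [16, 23, 1, 5, 25, 11, 55] for k=0..6.
6 cycles of lengths [18, 18, 9, 9, 2, 1].
Σ(ℓ_i−1) = 57−6 = 51; sign = (−1)^51 = -1.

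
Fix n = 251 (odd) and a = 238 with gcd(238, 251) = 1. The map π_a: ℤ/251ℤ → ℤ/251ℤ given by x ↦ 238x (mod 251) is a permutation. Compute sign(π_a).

Trace 230: π^k(230) = [230, 22, 216, 204, 109, 89, 98] for k=0..6.
π_238 has 2 disjoint cycles with lengths [250, 1] on {0,…,250}.
With 2 cycles on 251 points, sign = (−1)^{251−2} = -1.

-1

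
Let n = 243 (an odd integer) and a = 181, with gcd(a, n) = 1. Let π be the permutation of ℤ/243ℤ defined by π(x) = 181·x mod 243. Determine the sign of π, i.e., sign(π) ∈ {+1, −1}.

Trace 118: π^k(118) = [118, 217, 154, 172, 28, 208, 226] for k=0..6.
Decompose π into cycles: lengths [27, 27, 27, 27, 27, 27, 9, 9, 9, 9, 9, 9, 3, 3, 3, 3, 3, 3, 1, 1, 1, 1, 1, 1, 1, 1, 1] (27 cycles, including the fixed point 0).
27 cycles on 243: each ℓ→(−1)^(ℓ−1), product (−1)^216 = +1.

+1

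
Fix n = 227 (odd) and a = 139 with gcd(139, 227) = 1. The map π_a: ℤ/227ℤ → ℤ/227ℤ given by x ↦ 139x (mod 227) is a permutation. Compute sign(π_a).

Start at x=44: 44 → 214 → 9 → 116 → 7 → 65 → 182 → … (one orbit).
Decompose π into cycles: lengths [113, 113, 1] (3 cycles, including the fixed point 0).
With 3 cycles on 227 points, sign = (−1)^{227−3} = +1.
(139|227)_J = +1 (Zolotarev's lemma cross-check).

+1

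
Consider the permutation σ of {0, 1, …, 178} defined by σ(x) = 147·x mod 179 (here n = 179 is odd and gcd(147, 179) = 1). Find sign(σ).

+1

Orbit of 20 under x↦147x: [20, 76, 74, 138, 59, 81, 93]… (length divides ord_179(147)).
π_147 has 3 disjoint cycles with lengths [89, 89, 1] on {0,…,178}.
With 3 cycles on 179 points, sign = (−1)^{179−3} = +1.
Zolotarev: (147|179) = +1, matching the cycle-count sign.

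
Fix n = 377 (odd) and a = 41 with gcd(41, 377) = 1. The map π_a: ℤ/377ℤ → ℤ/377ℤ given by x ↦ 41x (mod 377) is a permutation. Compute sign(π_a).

Trace 376: π^k(376) = [376, 336, 204, 70, 231, 46, 1] for k=0..6.
Decompose π into cycles: lengths [12, 12, 12, 12, 12, 12, 12, 12, 12, 12, 12, 12, 12, 12, 12, 12, 12, 12, 12, 12, 12, 12, 12, 12, 12, 12, 12, 12, 12, 4, 4, 4, 4, 4, 4, 4, 1] (37 cycles, including the fixed point 0).
Σ(ℓ_i−1) = 377−37 = 340; sign = (−1)^340 = +1.

+1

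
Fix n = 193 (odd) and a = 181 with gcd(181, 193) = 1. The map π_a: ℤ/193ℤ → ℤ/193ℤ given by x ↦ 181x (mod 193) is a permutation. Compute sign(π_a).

Orbit of 186 under x↦181x: [186, 84, 150, 130, 177, 192, 12]… (length divides ord_193(181)).
Cycle lengths of π_181 on ℤ/193ℤ: [24, 24, 24, 24, 24, 24, 24, 24, 1]; 9 cycles in total.
sign(π) = (−1)^{n − #cycles} = (−1)^{193−9} = (−1)^184 = +1.
(181|193)_J = +1 (Zolotarev's lemma cross-check).

+1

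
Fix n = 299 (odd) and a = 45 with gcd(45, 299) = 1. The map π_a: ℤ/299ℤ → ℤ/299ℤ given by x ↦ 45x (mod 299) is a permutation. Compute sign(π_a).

Trace 277: π^k(277) = [277, 206, 1, 45, 231, 229, 139] for k=0..6.
35 cycles of lengths [12, 12, 12, 12, 12, 12, 12, 12, 12, 12, 12, 12, 12, 12, 12, 12, 12, 12, 12, 12, 12, 12, 12, 2, 2, 2, 2, 2, 2, 2, 2, 2, 2, 2, 1].
35 cycles on 299: each ℓ→(−1)^(ℓ−1), product (−1)^264 = +1.
Via Zolotarev, sign(π_{45}) = (45|299) = +1.

+1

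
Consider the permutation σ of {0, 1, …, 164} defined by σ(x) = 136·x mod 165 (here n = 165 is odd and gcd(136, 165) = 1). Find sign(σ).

+1

Orbit of 136 under x↦136x: [136, 16, 31, 91, 1]… (length divides ord_165(136)).
45 cycles of lengths [5, 5, 5, 5, 5, 5, 5, 5, 5, 5, 5, 5, 5, 5, 5, 5, 5, 5, 5, 5, 5, 5, 5, 5, 5, 5, 5, 5, 5, 5, 1, 1, 1, 1, 1, 1, 1, 1, 1, 1, 1, 1, 1, 1, 1].
sign(π) = (−1)^{n − #cycles} = (−1)^{165−45} = (−1)^120 = +1.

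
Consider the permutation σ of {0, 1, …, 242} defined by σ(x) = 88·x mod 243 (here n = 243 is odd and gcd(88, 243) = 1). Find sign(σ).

Start at x=193: 193 → 217 → 142 → 103 → 73 → 106 → 94 → … (one orbit).
Decompose π into cycles: lengths [81, 81, 27, 27, 9, 9, 3, 3, 1, 1, 1] (11 cycles, including the fixed point 0).
11 cycles on 243: each ℓ→(−1)^(ℓ−1), product (−1)^232 = +1.

+1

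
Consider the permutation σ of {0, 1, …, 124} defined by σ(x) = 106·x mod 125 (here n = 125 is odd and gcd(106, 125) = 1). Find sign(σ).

Orbit of 31 under x↦106x: [31, 36, 66, 121, 76, 56, 61]… (length divides ord_125(106)).
The orbit structure of x ↦ 106x mod 125: 13 orbits of sizes [25, 25, 25, 25, 5, 5, 5, 5, 1, 1, 1, 1, 1].
With 13 cycles on 125 points, sign = (−1)^{125−13} = +1.
Check: (106/125) = +1 by Zolotarev.

+1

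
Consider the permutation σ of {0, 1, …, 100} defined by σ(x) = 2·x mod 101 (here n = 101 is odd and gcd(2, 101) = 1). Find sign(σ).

Start at x=19: 19 → 38 → 76 → 51 → 1 → 2 → 4 → … (one orbit).
π_2 has 2 disjoint cycles with lengths [100, 1] on {0,…,100}.
n − c = 101 − 2 = 99; sign = (−1)^99 = -1.
Via Zolotarev, sign(π_{2}) = (2|101) = -1.

-1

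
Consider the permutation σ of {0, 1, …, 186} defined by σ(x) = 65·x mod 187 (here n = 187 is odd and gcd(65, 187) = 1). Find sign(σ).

+1

Trace 65: π^k(65) = [65, 111, 109, 166, 131, 100, 142] for k=0..6.
Decompose π into cycles: lengths [16, 16, 16, 16, 16, 16, 16, 16, 16, 16, 16, 2, 2, 2, 2, 2, 1] (17 cycles, including the fixed point 0).
Σ(ℓ_i−1) = 187−17 = 170; sign = (−1)^170 = +1.
(65|187)_J = +1 (Zolotarev's lemma cross-check).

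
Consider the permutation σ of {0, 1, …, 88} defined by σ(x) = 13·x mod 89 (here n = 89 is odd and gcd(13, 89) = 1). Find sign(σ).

Orbit of 64 under x↦13x: [64, 31, 47, 77, 22, 19, 69]… (length divides ord_89(13)).
π_13 has 2 disjoint cycles with lengths [88, 1] on {0,…,88}.
2 cycles on 89: each ℓ→(−1)^(ℓ−1), product (−1)^87 = -1.

-1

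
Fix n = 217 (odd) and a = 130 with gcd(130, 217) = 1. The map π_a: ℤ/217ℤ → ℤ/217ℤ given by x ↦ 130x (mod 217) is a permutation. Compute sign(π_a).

Start at x=92: 92 → 25 → 212 → 1 → 130 → 191 → 92 (one orbit).
π_130 has 38 disjoint cycles with lengths [6, 6, 6, 6, 6, 6, 6, 6, 6, 6, 6, 6, 6, 6, 6, 6, 6, 6, 6, 6, 6, 6, 6, 6, 6, 6, 6, 6, 6, 6, 6, 6, 6, 6, 6, 3, 3, 1] on {0,…,216}.
n − c = 217 − 38 = 179; sign = (−1)^179 = -1.
Via Zolotarev, sign(π_{130}) = (130|217) = -1.

-1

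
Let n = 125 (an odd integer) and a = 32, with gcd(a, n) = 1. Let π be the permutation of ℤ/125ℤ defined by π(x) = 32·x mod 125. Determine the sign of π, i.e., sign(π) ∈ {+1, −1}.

-1

Orbit of 93 under x↦32x: [93, 101, 107, 49, 68, 51, 7]… (length divides ord_125(32)).
12 cycles of lengths [20, 20, 20, 20, 20, 4, 4, 4, 4, 4, 4, 1].
n − c = 125 − 12 = 113; sign = (−1)^113 = -1.
Via Zolotarev, sign(π_{32}) = (32|125) = -1.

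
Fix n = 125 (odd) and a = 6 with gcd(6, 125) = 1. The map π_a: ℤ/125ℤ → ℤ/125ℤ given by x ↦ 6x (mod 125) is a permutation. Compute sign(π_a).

Trace 56: π^k(56) = [56, 86, 16, 96, 76, 81, 111] for k=0..6.
Cycle type of π: 25×4 + 5×4 + 1×5; total 13 cycles.
sign(π) = (−1)^{n − #cycles} = (−1)^{125−13} = (−1)^112 = +1.
Zolotarev: (6|125) = +1, matching the cycle-count sign.

+1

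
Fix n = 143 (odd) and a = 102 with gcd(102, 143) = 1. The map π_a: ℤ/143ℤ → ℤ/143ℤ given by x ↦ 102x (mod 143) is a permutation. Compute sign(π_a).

Orbit of 25 under x↦102x: [25, 119, 126, 125, 23, 58, 53]… (length divides ord_143(102)).
π_102 has 6 disjoint cycles with lengths [60, 60, 12, 5, 5, 1] on {0,…,142}.
Σ(ℓ_i−1) = 143−6 = 137; sign = (−1)^137 = -1.
Via Zolotarev, sign(π_{102}) = (102|143) = -1.

-1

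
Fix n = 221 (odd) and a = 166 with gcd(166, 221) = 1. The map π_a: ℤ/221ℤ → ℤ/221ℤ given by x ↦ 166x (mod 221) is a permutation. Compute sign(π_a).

+1

Start at x=4: 4 → 1 → 166 → 152 → 38 → 120 → 30 → … (one orbit).
23 cycles of lengths [12, 12, 12, 12, 12, 12, 12, 12, 12, 12, 12, 12, 12, 12, 12, 12, 6, 6, 4, 4, 4, 4, 1].
With 23 cycles on 221 points, sign = (−1)^{221−23} = +1.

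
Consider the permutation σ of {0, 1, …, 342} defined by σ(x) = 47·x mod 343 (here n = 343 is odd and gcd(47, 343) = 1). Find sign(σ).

-1

Start at x=151: 151 → 237 → 163 → 115 → 260 → 215 → 158 → … (one orbit).
Decompose π into cycles: lengths [294, 42, 6, 1] (4 cycles, including the fixed point 0).
Σ(ℓ_i−1) = 343−4 = 339; sign = (−1)^339 = -1.
Check: (47/343) = -1 by Zolotarev.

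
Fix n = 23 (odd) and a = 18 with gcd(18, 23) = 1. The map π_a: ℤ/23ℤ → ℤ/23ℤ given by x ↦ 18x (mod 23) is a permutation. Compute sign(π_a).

Start at x=13: 13 → 4 → 3 → 8 → 6 → 16 → 12 → … (one orbit).
Cycle lengths of π_18 on ℤ/23ℤ: [11, 11, 1]; 3 cycles in total.
n − c = 23 − 3 = 20; sign = (−1)^20 = +1.
Via Zolotarev, sign(π_{18}) = (18|23) = +1.

+1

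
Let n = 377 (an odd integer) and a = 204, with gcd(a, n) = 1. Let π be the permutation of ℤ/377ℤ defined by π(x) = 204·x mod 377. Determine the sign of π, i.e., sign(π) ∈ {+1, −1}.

+1

Orbit of 146 under x↦204x: [146, 1, 204]… (length divides ord_377(204)).
The orbit structure of x ↦ 204x mod 377: 145 orbits of sizes [3, 3, 3, 3, 3, 3, 3, 3, 3, 3, 3, 3, 3, 3, 3, 3, 3, 3, 3, 3, 3, 3, 3, 3, 3, 3, 3, 3, 3, 3, 3, 3, 3, 3, 3, 3, 3, 3, 3, 3, 3, 3, 3, 3, 3, 3, 3, 3, 3, 3, 3, 3, 3, 3, 3, 3, 3, 3, 3, 3, 3, 3, 3, 3, 3, 3, 3, 3, 3, 3, 3, 3, 3, 3, 3, 3, 3, 3, 3, 3, 3, 3, 3, 3, 3, 3, 3, 3, 3, 3, 3, 3, 3, 3, 3, 3, 3, 3, 3, 3, 3, 3, 3, 3, 3, 3, 3, 3, 3, 3, 3, 3, 3, 3, 3, 3, 1, 1, 1, 1, 1, 1, 1, 1, 1, 1, 1, 1, 1, 1, 1, 1, 1, 1, 1, 1, 1, 1, 1, 1, 1, 1, 1, 1, 1].
n − c = 377 − 145 = 232; sign = (−1)^232 = +1.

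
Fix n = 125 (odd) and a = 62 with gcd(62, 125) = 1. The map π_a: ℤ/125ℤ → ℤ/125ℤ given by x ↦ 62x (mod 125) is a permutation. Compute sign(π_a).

Trace 57: π^k(57) = [57, 34, 108, 71, 27, 49, 38] for k=0..6.
π_62 has 4 disjoint cycles with lengths [100, 20, 4, 1] on {0,…,124}.
n − c = 125 − 4 = 121; sign = (−1)^121 = -1.

-1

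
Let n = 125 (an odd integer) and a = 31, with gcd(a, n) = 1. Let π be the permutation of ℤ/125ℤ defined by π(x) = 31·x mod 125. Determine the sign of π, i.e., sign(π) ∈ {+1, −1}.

+1

Start at x=51: 51 → 81 → 11 → 91 → 71 → 76 → 106 → … (one orbit).
Decompose π into cycles: lengths [25, 25, 25, 25, 5, 5, 5, 5, 1, 1, 1, 1, 1] (13 cycles, including the fixed point 0).
sign(π) = (−1)^{n − #cycles} = (−1)^{125−13} = (−1)^112 = +1.
(31|125)_J = +1 (Zolotarev's lemma cross-check).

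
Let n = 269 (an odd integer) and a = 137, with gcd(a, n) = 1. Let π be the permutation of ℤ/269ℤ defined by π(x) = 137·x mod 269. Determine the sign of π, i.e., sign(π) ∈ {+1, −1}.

Trace 202: π^k(202) = [202, 236, 52, 130, 56, 140, 81] for k=0..6.
π_137 has 2 disjoint cycles with lengths [268, 1] on {0,…,268}.
n − c = 269 − 2 = 267; sign = (−1)^267 = -1.
Check: (137/269) = -1 by Zolotarev.

-1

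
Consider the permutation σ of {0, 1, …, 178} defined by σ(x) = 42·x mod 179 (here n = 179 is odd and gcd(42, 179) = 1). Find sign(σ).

Trace 77: π^k(77) = [77, 12, 146, 46, 142, 57, 67] for k=0..6.
π_42 has 3 disjoint cycles with lengths [89, 89, 1] on {0,…,178}.
179 − 3 = 176 transpositions; sign(π) = (−1)^176 = +1.
Check: (42/179) = +1 by Zolotarev.

+1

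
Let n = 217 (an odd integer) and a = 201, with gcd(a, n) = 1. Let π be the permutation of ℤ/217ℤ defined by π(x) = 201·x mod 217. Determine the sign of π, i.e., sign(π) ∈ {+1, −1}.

+1

Trace 209: π^k(209) = [209, 128, 122, 1, 201, 39, 27] for k=0..6.
Cycle type of π: 30×6 + 10×3 + 6 + 1; total 11 cycles.
11 cycles on 217: each ℓ→(−1)^(ℓ−1), product (−1)^206 = +1.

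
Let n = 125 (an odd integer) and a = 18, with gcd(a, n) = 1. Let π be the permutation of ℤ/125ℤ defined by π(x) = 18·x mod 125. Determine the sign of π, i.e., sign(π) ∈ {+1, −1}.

-1

Start at x=101: 101 → 68 → 99 → 32 → 76 → 118 → 124 → … (one orbit).
Cycle lengths of π_18 on ℤ/125ℤ: [20, 20, 20, 20, 20, 4, 4, 4, 4, 4, 4, 1]; 12 cycles in total.
12 cycles on 125: each ℓ→(−1)^(ℓ−1), product (−1)^113 = -1.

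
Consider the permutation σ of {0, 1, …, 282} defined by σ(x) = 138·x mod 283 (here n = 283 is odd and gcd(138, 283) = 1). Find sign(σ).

Trace 11: π^k(11) = [11, 103, 64, 59, 218, 86, 265] for k=0..6.
Cycle lengths of π_138 on ℤ/283ℤ: [141, 141, 1]; 3 cycles in total.
283 − 3 = 280 transpositions; sign(π) = (−1)^280 = +1.
The Jacobi symbol (138|283) = +1 (Zolotarev) agrees.

+1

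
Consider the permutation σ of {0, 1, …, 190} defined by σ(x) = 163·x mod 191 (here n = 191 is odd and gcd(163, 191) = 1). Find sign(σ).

Start at x=150: 150 → 2 → 135 → 40 → 26 → 36 → 138 → … (one orbit).
Cycle type of π: 95×2 + 1; total 3 cycles.
sign(π) = (−1)^{n − #cycles} = (−1)^{191−3} = (−1)^188 = +1.
Via Zolotarev, sign(π_{163}) = (163|191) = +1.

+1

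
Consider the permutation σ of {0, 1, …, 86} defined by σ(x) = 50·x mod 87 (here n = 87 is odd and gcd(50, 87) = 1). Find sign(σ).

+1

Trace 68: π^k(68) = [68, 7, 2, 13, 41, 49, 14] for k=0..6.
Cycle lengths of π_50 on ℤ/87ℤ: [28, 28, 28, 2, 1]; 5 cycles in total.
5 cycles on 87: each ℓ→(−1)^(ℓ−1), product (−1)^82 = +1.
Via Zolotarev, sign(π_{50}) = (50|87) = +1.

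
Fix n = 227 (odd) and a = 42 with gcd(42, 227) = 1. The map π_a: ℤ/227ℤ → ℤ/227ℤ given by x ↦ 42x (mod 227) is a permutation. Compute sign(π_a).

Start at x=65: 65 → 6 → 25 → 142 → 62 → 107 → 181 → … (one orbit).
2 cycles of lengths [226, 1].
With 2 cycles on 227 points, sign = (−1)^{227−2} = -1.
Zolotarev: (42|227) = -1, matching the cycle-count sign.

-1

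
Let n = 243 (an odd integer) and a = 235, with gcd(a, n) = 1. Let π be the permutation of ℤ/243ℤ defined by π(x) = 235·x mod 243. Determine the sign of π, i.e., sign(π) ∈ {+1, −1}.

+1

Orbit of 28 under x↦235x: [28, 19, 91, 1, 235, 64, 217]… (length divides ord_243(235)).
Decompose π into cycles: lengths [27, 27, 27, 27, 27, 27, 9, 9, 9, 9, 9, 9, 3, 3, 3, 3, 3, 3, 1, 1, 1, 1, 1, 1, 1, 1, 1] (27 cycles, including the fixed point 0).
sign(π) = (−1)^{n − #cycles} = (−1)^{243−27} = (−1)^216 = +1.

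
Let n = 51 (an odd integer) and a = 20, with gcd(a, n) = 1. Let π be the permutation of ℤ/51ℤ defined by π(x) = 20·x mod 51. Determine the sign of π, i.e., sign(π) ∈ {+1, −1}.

+1

Trace 14: π^k(14) = [14, 25, 41, 4, 29, 19, 23] for k=0..6.
5 cycles of lengths [16, 16, 16, 2, 1].
5 cycles on 51: each ℓ→(−1)^(ℓ−1), product (−1)^46 = +1.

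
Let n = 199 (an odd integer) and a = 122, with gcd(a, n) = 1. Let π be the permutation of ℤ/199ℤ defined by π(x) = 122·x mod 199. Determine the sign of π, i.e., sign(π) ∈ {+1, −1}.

Trace 66: π^k(66) = [66, 92, 80, 9, 103, 29, 155] for k=0..6.
π_122 has 3 disjoint cycles with lengths [99, 99, 1] on {0,…,198}.
sign(π) = (−1)^{n − #cycles} = (−1)^{199−3} = (−1)^196 = +1.
Check: (122/199) = +1 by Zolotarev.

+1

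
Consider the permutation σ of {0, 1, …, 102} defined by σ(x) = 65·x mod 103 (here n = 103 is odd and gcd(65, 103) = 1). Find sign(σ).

-1

Start at x=83: 83 → 39 → 63 → 78 → 23 → 53 → 46 → … (one orbit).
The orbit structure of x ↦ 65x mod 103: 2 orbits of sizes [102, 1].
103 − 2 = 101 transpositions; sign(π) = (−1)^101 = -1.
Zolotarev: (65|103) = -1, matching the cycle-count sign.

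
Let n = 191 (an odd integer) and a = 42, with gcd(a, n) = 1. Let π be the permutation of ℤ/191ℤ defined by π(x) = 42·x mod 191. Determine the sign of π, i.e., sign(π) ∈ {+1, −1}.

-1

Orbit of 167 under x↦42x: [167, 138, 66, 98, 105, 17, 141]… (length divides ord_191(42)).
Cycle type of π: 190 + 1; total 2 cycles.
2 cycles on 191: each ℓ→(−1)^(ℓ−1), product (−1)^189 = -1.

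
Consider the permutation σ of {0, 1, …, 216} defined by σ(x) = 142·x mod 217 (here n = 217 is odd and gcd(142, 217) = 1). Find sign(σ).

+1

Trace 8: π^k(8) = [8, 51, 81, 1, 142, 200, 190] for k=0..6.
The orbit structure of x ↦ 142x mod 217: 17 orbits of sizes [15, 15, 15, 15, 15, 15, 15, 15, 15, 15, 15, 15, 15, 15, 3, 3, 1].
Σ(ℓ_i−1) = 217−17 = 200; sign = (−1)^200 = +1.
Zolotarev: (142|217) = +1, matching the cycle-count sign.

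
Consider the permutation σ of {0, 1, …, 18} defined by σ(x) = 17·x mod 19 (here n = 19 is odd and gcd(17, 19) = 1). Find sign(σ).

Start at x=11: 11 → 16 → 6 → 7 → 5 → 9 → 1 → … (one orbit).
Cycle type of π: 9×2 + 1; total 3 cycles.
sign(π) = (−1)^{n − #cycles} = (−1)^{19−3} = (−1)^16 = +1.
The Jacobi symbol (17|19) = +1 (Zolotarev) agrees.

+1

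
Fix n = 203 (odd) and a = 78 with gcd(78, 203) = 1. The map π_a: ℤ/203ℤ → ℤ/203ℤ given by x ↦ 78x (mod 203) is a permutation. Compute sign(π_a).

+1

Orbit of 36 under x↦78x: [36, 169, 190, 1, 78, 197, 141]… (length divides ord_203(78)).
Cycle type of π: 7×28 + 1×7; total 35 cycles.
35 cycles on 203: each ℓ→(−1)^(ℓ−1), product (−1)^168 = +1.
Via Zolotarev, sign(π_{78}) = (78|203) = +1.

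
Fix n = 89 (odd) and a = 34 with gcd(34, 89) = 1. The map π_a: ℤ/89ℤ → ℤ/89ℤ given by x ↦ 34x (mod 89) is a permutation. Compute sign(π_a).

Trace 55: π^k(55) = [55, 1, 34, 88] for k=0..3.
23 cycles of lengths [4, 4, 4, 4, 4, 4, 4, 4, 4, 4, 4, 4, 4, 4, 4, 4, 4, 4, 4, 4, 4, 4, 1].
89 − 23 = 66 transpositions; sign(π) = (−1)^66 = +1.
(34|89)_J = +1 (Zolotarev's lemma cross-check).

+1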